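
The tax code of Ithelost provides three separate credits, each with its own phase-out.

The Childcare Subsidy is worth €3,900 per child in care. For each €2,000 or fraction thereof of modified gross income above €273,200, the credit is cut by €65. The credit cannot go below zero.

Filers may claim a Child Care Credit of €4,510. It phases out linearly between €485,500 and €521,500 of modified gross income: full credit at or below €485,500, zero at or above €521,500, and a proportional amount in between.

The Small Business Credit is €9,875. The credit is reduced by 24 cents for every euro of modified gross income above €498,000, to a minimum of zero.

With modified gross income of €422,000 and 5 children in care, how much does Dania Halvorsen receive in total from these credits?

€29,010

Childcare Subsidy: base = 5 × €3,900 = €19,500. income exceeds €273,200 by €148,800, which is 75 full-or-partial €2,000 increments; reduction = 75 × €65 = €4,875, leaving €14,625.
Child Care Credit: €422,000 is at or below the €485,500 threshold, so the full €4,510 applies.
Small Business Credit: €422,000 is at or below the €498,000 threshold, so the full €9,875 applies.
Total: €14,625 + €4,510 + €9,875 = €29,010.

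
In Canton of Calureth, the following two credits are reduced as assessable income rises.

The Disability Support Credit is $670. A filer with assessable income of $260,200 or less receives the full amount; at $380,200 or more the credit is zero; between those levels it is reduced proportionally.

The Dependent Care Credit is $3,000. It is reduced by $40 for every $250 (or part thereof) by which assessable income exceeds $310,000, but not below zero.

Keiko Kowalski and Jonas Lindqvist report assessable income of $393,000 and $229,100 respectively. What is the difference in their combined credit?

Keiko ($393,000): Disability Support Credit: $393,000 is at or above $380,200, so the credit is $0. Dependent Care Credit: income exceeds $310,000 by $83,000 → 332 increments × $40 = $13,280 ≥ base, so the credit is $0. total $0 + $0 = $0
Jonas ($229,100): Disability Support Credit: $229,100 is at or below the $260,200 threshold, so the full $670 applies. Dependent Care Credit: $229,100 is at or below the $310,000 threshold, so the full $3,000 applies. total $670 + $3,000 = $3,670
Difference: |$0 − $3,670| = $3,670.

$3,670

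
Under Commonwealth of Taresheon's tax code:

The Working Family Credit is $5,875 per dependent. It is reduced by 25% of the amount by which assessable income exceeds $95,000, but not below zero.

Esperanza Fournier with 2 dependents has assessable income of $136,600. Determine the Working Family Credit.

Working Family Credit: base = 2 × $5,875 = $11,750. 25% of the $41,600 excess over $95,000 is $10,400; credit = $11,750 − $10,400 = $1,350.

$1,350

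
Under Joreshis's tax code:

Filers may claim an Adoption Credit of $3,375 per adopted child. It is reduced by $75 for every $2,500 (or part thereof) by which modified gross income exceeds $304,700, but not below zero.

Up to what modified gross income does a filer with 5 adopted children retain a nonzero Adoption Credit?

Full credit = 5 × $3,375 = $16,875.
After 224 increments the reduction is 224 × $75 = $16,800, leaving $75; one more increment wipes it out. Increment 224 ends at excess 224 × $2,500 = $560,000, so the highest qualifying income is $304,700 + $560,000 = $864,700.

$864,700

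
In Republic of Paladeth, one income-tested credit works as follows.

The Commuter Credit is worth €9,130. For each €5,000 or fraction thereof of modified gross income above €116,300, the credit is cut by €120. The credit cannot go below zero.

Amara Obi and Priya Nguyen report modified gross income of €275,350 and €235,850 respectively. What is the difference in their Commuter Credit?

€960

Amara (€275,350): Commuter Credit: income exceeds €116,300 by €159,050, which is 32 full-or-partial €5,000 increments; reduction = 32 × €120 = €3,840, leaving €5,290.
Priya (€235,850): Commuter Credit: income exceeds €116,300 by €119,550, which is 24 full-or-partial €5,000 increments; reduction = 24 × €120 = €2,880, leaving €6,250.
Difference: |€5,290 − €6,250| = €960.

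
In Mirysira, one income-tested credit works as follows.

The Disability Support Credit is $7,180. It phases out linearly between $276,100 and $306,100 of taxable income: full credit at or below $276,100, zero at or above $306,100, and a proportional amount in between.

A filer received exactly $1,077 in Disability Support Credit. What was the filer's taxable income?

$301,600

$1,077 is 1,077/7,180 of the full $7,180, so 6,103/7,180 of the $30,000 range has been used: income = $276,100 + $30,000 × 6,103/7,180 = $301,600.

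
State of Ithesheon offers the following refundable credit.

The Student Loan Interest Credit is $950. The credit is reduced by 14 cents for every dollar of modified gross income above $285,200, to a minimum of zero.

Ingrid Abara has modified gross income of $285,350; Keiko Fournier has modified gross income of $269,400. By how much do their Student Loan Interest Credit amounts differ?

$21

Ingrid ($285,350): Student Loan Interest Credit: 14% of the $150 excess over $285,200 is $21; credit = $950 − $21 = $929.
Keiko ($269,400): Student Loan Interest Credit: $269,400 is at or below the $285,200 threshold, so the full $950 applies.
Difference: |$929 − $950| = $21.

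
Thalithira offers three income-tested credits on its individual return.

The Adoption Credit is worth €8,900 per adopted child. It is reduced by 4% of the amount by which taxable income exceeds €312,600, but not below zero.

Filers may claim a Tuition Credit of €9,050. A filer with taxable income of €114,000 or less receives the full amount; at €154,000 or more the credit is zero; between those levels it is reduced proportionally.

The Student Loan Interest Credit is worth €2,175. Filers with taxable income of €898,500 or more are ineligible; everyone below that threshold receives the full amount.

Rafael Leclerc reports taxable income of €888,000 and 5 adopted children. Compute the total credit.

Adoption Credit: base = 5 × €8,900 = €44,500. 4% of the €575,400 excess over €312,600 is €23,016; credit = €44,500 − €23,016 = €21,484.
Tuition Credit: €888,000 is at or above €154,000, so the credit is €0.
Student Loan Interest Credit: €888,000 is below the €898,500 cutoff, so the full €2,175 applies.
Total: €21,484 + €0 + €2,175 = €23,659.

€23,659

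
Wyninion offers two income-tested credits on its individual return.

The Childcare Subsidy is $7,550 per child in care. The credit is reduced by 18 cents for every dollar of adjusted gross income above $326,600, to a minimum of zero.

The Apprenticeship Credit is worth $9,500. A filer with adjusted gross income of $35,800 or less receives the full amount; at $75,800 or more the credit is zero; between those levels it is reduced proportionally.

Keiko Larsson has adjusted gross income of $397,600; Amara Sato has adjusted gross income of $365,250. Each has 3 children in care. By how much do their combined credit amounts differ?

$5,823

Keiko ($397,600): Childcare Subsidy: base = 3 × $7,550 = $22,650. 18% of the $71,000 excess over $326,600 is $12,780; credit = $22,650 − $12,780 = $9,870. Apprenticeship Credit: $397,600 is at or above $75,800, so the credit is $0. total $9,870 + $0 = $9,870
Amara ($365,250): Childcare Subsidy: base = 3 × $7,550 = $22,650. 18% of the $38,650 excess over $326,600 is $6,957; credit = $22,650 − $6,957 = $15,693. Apprenticeship Credit: $365,250 is at or above $75,800, so the credit is $0. total $15,693 + $0 = $15,693
Difference: |$9,870 − $15,693| = $5,823.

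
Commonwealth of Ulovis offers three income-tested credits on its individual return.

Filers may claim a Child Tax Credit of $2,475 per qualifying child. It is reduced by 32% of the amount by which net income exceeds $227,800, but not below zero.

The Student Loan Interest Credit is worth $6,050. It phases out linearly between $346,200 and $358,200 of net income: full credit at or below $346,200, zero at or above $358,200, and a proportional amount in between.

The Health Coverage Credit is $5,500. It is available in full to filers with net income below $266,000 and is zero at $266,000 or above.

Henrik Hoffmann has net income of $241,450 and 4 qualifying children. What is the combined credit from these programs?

$17,082

Child Tax Credit: base = 4 × $2,475 = $9,900. 32% of the $13,650 excess over $227,800 is $4,368; credit = $9,900 − $4,368 = $5,532.
Student Loan Interest Credit: $241,450 is at or below the $346,200 threshold, so the full $6,050 applies.
Health Coverage Credit: $241,450 is below the $266,000 cutoff, so the full $5,500 applies.
Total: $5,532 + $6,050 + $5,500 = $17,082.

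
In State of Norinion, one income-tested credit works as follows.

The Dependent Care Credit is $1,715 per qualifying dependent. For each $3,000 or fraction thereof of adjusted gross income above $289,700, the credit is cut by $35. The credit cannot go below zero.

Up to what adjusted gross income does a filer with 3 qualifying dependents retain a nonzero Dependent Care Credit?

Full credit = 3 × $1,715 = $5,145.
After 146 increments the reduction is 146 × $35 = $5,110, leaving $35; one more increment wipes it out. Increment 146 ends at excess 146 × $3,000 = $438,000, so the highest qualifying income is $289,700 + $438,000 = $727,700.

$727,700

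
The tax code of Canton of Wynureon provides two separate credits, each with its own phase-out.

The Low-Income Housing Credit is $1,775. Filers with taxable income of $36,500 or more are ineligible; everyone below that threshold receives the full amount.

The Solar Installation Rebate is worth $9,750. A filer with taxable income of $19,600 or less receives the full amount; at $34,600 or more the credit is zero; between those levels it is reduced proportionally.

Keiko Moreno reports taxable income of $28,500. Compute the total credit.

Low-Income Housing Credit: $28,500 is below the $36,500 cutoff, so the full $1,775 applies.
Solar Installation Rebate: $28,500 is $8,900 into a $15,000 phase-out range, leaving 6,100/15,000 of the credit: $9,750 × 6,100/15,000 = $3,965.
Total: $1,775 + $3,965 = $5,740.

$5,740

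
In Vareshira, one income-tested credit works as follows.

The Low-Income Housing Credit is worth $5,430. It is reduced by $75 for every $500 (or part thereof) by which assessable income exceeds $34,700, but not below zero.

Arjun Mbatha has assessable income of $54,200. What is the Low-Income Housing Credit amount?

$2,505

Low-Income Housing Credit: income exceeds $34,700 by $19,500, which is 39 full-or-partial $500 increments; reduction = 39 × $75 = $2,925, leaving $2,505.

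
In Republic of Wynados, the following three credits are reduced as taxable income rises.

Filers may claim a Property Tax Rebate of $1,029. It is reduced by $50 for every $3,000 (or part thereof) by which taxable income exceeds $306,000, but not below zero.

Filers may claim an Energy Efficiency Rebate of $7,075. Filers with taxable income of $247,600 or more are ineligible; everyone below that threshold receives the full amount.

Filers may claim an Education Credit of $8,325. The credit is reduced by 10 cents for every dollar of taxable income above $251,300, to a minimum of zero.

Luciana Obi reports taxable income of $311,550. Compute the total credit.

$3,229

Property Tax Rebate: income exceeds $306,000 by $5,550, which is 2 full-or-partial $3,000 increments; reduction = 2 × $50 = $100, leaving $929.
Energy Efficiency Rebate: $311,550 meets or exceeds the $247,600 cutoff, so the credit is $0.
Education Credit: 10% of the $60,250 excess over $251,300 is $6,025; credit = $8,325 − $6,025 = $2,300.
Total: $929 + $0 + $2,300 = $3,229.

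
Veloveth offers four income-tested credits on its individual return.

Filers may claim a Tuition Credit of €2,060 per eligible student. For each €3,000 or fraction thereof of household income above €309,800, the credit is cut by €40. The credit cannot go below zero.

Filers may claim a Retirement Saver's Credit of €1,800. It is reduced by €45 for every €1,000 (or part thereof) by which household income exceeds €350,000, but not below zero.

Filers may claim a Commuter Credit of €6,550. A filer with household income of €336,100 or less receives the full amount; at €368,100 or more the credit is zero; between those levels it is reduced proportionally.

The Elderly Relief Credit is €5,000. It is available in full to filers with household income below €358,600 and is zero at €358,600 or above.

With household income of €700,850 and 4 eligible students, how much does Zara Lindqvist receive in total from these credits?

Tuition Credit: base = 4 × €2,060 = €8,240. income exceeds €309,800 by €391,050, which is 131 full-or-partial €3,000 increments; reduction = 131 × €40 = €5,240, leaving €3,000.
Retirement Saver's Credit: income exceeds €350,000 by €350,850 → 351 increments × €45 = €15,795 ≥ base, so the credit is €0.
Commuter Credit: €700,850 is at or above €368,100, so the credit is €0.
Elderly Relief Credit: €700,850 meets or exceeds the €358,600 cutoff, so the credit is €0.
Total: €3,000 + €0 + €0 + €0 = €3,000.

€3,000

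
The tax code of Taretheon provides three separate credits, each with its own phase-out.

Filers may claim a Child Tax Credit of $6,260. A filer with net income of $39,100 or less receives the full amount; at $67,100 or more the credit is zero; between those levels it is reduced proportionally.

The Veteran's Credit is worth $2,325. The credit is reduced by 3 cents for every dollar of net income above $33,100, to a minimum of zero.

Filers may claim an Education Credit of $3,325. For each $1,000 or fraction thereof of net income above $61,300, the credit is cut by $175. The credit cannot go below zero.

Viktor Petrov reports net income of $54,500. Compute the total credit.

$7,825

Child Tax Credit: $54,500 is $15,400 into a $28,000 phase-out range, leaving 12,600/28,000 of the credit: $6,260 × 12,600/28,000 = $2,817.
Veteran's Credit: 3% of the $21,400 excess over $33,100 is $642; credit = $2,325 − $642 = $1,683.
Education Credit: $54,500 is at or below the $61,300 threshold, so the full $3,325 applies.
Total: $2,817 + $1,683 + $3,325 = $7,825.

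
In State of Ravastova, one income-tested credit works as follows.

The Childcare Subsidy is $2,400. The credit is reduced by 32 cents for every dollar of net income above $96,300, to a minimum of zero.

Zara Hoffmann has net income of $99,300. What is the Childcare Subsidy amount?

Childcare Subsidy: 32% of the $3,000 excess over $96,300 is $960; credit = $2,400 − $960 = $1,440.

$1,440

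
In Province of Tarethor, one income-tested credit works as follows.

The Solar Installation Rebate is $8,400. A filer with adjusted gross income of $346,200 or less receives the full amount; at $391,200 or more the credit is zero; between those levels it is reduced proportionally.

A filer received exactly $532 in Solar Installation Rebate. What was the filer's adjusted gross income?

$388,350

$532 is 532/8,400 of the full $8,400, so 7,868/8,400 of the $45,000 range has been used: income = $346,200 + $45,000 × 7,868/8,400 = $388,350.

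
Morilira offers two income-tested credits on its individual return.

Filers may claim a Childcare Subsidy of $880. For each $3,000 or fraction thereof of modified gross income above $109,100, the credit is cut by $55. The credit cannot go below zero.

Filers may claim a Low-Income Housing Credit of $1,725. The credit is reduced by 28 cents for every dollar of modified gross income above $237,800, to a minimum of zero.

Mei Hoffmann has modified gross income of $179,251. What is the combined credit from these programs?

$1,725

Childcare Subsidy: income exceeds $109,100 by $70,151 → 24 increments × $55 = $1,320 ≥ base, so the credit is $0.
Low-Income Housing Credit: $179,251 is at or below the $237,800 threshold, so the full $1,725 applies.
Total: $0 + $1,725 = $1,725.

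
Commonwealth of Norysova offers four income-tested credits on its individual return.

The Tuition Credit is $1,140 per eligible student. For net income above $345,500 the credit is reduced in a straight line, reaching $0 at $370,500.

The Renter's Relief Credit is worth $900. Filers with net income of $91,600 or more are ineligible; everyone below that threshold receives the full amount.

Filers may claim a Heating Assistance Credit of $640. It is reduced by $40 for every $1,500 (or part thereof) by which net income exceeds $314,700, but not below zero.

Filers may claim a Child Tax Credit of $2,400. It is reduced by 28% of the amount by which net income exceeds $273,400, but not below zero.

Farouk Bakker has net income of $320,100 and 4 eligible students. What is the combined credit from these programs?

Tuition Credit: base = 4 × $1,140 = $4,560. $320,100 is at or below the $345,500 threshold, so the full $4,560 applies.
Renter's Relief Credit: $320,100 meets or exceeds the $91,600 cutoff, so the credit is $0.
Heating Assistance Credit: income exceeds $314,700 by $5,400, which is 4 full-or-partial $1,500 increments; reduction = 4 × $40 = $160, leaving $480.
Child Tax Credit: 28% of the $46,700 excess over $273,400 is $13,076 ≥ base, so the credit is $0.
Total: $4,560 + $0 + $480 + $0 = $5,040.

$5,040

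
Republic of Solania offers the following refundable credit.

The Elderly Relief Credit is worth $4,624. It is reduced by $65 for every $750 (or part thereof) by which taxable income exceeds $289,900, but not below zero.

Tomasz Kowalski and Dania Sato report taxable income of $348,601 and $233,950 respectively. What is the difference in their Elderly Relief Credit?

$4,624

Tomasz ($348,601): Elderly Relief Credit: income exceeds $289,900 by $58,701 → 79 increments × $65 = $5,135 ≥ base, so the credit is $0.
Dania ($233,950): Elderly Relief Credit: $233,950 is at or below the $289,900 threshold, so the full $4,624 applies.
Difference: |$0 − $4,624| = $4,624.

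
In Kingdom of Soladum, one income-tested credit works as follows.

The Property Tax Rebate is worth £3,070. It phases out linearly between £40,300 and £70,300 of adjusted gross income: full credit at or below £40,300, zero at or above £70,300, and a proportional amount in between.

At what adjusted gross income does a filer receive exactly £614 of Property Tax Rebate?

£64,300

£614 is 614/3,070 of the full £3,070, so 2,456/3,070 of the £30,000 range has been used: income = £40,300 + £30,000 × 2,456/3,070 = £64,300.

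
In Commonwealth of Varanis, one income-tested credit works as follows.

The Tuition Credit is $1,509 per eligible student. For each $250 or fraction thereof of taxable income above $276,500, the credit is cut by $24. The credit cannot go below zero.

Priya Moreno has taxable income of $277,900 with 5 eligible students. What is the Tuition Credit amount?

Tuition Credit: base = 5 × $1,509 = $7,545. income exceeds $276,500 by $1,400, which is 6 full-or-partial $250 increments; reduction = 6 × $24 = $144, leaving $7,401.

$7,401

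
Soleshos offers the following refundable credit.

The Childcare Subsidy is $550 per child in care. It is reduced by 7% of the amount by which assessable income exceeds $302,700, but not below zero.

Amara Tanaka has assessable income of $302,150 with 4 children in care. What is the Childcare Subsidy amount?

$2,200

Childcare Subsidy: base = 4 × $550 = $2,200. $302,150 is at or below the $302,700 threshold, so the full $2,200 applies.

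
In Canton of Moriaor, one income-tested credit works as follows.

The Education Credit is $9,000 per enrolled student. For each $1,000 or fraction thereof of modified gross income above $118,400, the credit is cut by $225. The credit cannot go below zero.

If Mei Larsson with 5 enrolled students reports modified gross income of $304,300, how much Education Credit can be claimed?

$3,150

Education Credit: base = 5 × $9,000 = $45,000. income exceeds $118,400 by $185,900, which is 186 full-or-partial $1,000 increments; reduction = 186 × $225 = $41,850, leaving $3,150.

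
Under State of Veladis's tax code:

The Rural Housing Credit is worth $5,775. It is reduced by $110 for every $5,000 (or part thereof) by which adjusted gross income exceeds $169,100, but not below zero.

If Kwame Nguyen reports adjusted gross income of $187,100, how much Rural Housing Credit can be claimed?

Rural Housing Credit: income exceeds $169,100 by $18,000, which is 4 full-or-partial $5,000 increments; reduction = 4 × $110 = $440, leaving $5,335.

$5,335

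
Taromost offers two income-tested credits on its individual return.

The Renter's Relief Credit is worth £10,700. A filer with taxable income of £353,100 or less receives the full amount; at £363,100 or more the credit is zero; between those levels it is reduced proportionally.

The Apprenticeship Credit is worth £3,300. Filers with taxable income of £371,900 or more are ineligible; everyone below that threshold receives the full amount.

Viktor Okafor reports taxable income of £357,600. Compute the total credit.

£9,185

Renter's Relief Credit: £357,600 is £4,500 into a £10,000 phase-out range, leaving 5,500/10,000 of the credit: £10,700 × 5,500/10,000 = £5,885.
Apprenticeship Credit: £357,600 is below the £371,900 cutoff, so the full £3,300 applies.
Total: £5,885 + £3,300 = £9,185.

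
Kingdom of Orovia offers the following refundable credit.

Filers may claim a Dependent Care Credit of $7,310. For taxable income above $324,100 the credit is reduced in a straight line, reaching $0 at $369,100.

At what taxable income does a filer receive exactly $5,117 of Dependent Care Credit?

$5,117 is 5,117/7,310 of the full $7,310, so 2,193/7,310 of the $45,000 range has been used: income = $324,100 + $45,000 × 2,193/7,310 = $337,600.

$337,600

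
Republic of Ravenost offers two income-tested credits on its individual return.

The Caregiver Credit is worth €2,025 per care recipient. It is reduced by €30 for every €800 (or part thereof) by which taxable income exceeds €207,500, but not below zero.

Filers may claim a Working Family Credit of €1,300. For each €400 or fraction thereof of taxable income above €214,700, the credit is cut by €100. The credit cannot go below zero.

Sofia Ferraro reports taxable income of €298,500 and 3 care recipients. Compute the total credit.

Caregiver Credit: base = 3 × €2,025 = €6,075. income exceeds €207,500 by €91,000, which is 114 full-or-partial €800 increments; reduction = 114 × €30 = €3,420, leaving €2,655.
Working Family Credit: income exceeds €214,700 by €83,800 → 210 increments × €100 = €21,000 ≥ base, so the credit is €0.
Total: €2,655 + €0 = €2,655.

€2,655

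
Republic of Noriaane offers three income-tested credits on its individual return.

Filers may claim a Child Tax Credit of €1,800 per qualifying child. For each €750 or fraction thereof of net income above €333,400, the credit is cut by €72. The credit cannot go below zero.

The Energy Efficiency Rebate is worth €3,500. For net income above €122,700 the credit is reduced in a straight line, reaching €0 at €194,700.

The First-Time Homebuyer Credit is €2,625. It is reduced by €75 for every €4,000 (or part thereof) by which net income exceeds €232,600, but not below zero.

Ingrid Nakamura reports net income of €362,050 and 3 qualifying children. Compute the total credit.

€2,742

Child Tax Credit: base = 3 × €1,800 = €5,400. income exceeds €333,400 by €28,650, which is 39 full-or-partial €750 increments; reduction = 39 × €72 = €2,808, leaving €2,592.
Energy Efficiency Rebate: €362,050 is at or above €194,700, so the credit is €0.
First-Time Homebuyer Credit: income exceeds €232,600 by €129,450, which is 33 full-or-partial €4,000 increments; reduction = 33 × €75 = €2,475, leaving €150.
Total: €2,592 + €0 + €150 = €2,742.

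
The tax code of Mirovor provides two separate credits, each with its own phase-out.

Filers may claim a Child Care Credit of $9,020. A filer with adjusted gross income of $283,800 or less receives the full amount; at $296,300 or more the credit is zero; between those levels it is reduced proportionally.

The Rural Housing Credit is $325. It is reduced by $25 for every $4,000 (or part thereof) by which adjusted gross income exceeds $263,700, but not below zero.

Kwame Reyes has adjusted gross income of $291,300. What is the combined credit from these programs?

Child Care Credit: $291,300 is $7,500 into a $12,500 phase-out range, leaving 5,000/12,500 of the credit: $9,020 × 5,000/12,500 = $3,608.
Rural Housing Credit: income exceeds $263,700 by $27,600, which is 7 full-or-partial $4,000 increments; reduction = 7 × $25 = $175, leaving $150.
Total: $3,608 + $150 = $3,758.

$3,758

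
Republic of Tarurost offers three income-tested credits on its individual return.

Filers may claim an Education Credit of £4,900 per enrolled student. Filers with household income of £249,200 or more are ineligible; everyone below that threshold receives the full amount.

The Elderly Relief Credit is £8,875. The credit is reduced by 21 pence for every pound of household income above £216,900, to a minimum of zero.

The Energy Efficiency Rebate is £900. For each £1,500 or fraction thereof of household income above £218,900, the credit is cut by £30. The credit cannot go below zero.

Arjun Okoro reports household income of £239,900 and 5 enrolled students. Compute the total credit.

£29,025

Education Credit: base = 5 × £4,900 = £24,500. £239,900 is below the £249,200 cutoff, so the full £24,500 applies.
Elderly Relief Credit: 21% of the £23,000 excess over £216,900 is £4,830; credit = £8,875 − £4,830 = £4,045.
Energy Efficiency Rebate: income exceeds £218,900 by £21,000, which is 14 full-or-partial £1,500 increments; reduction = 14 × £30 = £420, leaving £480.
Total: £24,500 + £4,045 + £480 = £29,025.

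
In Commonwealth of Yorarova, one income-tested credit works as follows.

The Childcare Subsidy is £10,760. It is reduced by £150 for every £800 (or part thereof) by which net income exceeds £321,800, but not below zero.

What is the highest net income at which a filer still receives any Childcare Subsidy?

After 71 increments the reduction is 71 × £150 = £10,650, leaving £110; one more increment wipes it out. Increment 71 ends at excess 71 × £800 = £56,800, so the highest qualifying income is £321,800 + £56,800 = £378,600.

£378,600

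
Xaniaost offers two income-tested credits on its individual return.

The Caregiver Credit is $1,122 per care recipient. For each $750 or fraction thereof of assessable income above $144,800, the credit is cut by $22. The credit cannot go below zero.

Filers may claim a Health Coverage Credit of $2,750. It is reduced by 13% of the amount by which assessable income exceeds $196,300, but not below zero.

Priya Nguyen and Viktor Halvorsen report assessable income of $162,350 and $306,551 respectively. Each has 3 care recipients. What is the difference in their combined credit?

$5,588

Priya ($162,350): Caregiver Credit: base = 3 × $1,122 = $3,366. income exceeds $144,800 by $17,550, which is 24 full-or-partial $750 increments; reduction = 24 × $22 = $528, leaving $2,838. Health Coverage Credit: $162,350 is at or below the $196,300 threshold, so the full $2,750 applies. total $2,838 + $2,750 = $5,588
Viktor ($306,551): Caregiver Credit: base = 3 × $1,122 = $3,366. income exceeds $144,800 by $161,751 → 216 increments × $22 = $4,752 ≥ base, so the credit is $0. Health Coverage Credit: 13% of the $110,251 excess over $196,300 is $14,332.63 ≥ base, so the credit is $0. total $0 + $0 = $0
Difference: |$5,588 − $0| = $5,588.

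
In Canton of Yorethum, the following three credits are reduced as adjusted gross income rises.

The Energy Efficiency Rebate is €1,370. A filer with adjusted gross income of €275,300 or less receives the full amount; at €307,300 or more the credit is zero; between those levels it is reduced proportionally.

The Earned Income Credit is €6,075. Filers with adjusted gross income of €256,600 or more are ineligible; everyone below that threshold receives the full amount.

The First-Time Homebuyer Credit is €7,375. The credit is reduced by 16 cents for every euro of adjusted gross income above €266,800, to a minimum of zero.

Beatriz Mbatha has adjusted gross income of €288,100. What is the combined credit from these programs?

Energy Efficiency Rebate: €288,100 is €12,800 into a €32,000 phase-out range, leaving 19,200/32,000 of the credit: €1,370 × 19,200/32,000 = €822.
Earned Income Credit: €288,100 meets or exceeds the €256,600 cutoff, so the credit is €0.
First-Time Homebuyer Credit: 16% of the €21,300 excess over €266,800 is €3,408; credit = €7,375 − €3,408 = €3,967.
Total: €822 + €0 + €3,967 = €4,789.

€4,789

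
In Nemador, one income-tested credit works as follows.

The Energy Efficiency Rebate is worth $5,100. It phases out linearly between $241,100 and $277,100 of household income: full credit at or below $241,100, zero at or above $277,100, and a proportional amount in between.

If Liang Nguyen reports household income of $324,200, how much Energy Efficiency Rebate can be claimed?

$0

Energy Efficiency Rebate: $324,200 is at or above $277,100, so the credit is $0.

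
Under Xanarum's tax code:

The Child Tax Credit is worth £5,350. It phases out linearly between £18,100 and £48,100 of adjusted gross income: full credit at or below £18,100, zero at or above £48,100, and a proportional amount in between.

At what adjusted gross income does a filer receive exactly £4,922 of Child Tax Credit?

£20,500

£4,922 is 4,922/5,350 of the full £5,350, so 428/5,350 of the £30,000 range has been used: income = £18,100 + £30,000 × 428/5,350 = £20,500.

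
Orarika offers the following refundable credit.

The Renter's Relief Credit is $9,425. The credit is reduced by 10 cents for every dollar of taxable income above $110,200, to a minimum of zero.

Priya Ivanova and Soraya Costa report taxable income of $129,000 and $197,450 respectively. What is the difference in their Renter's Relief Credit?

$6,845

Priya ($129,000): Renter's Relief Credit: 10% of the $18,800 excess over $110,200 is $1,880; credit = $9,425 − $1,880 = $7,545.
Soraya ($197,450): Renter's Relief Credit: 10% of the $87,250 excess over $110,200 is $8,725; credit = $9,425 − $8,725 = $700.
Difference: |$7,545 − $700| = $6,845.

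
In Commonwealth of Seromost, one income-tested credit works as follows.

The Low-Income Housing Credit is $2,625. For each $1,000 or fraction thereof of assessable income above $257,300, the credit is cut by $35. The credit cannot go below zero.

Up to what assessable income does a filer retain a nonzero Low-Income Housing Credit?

$331,300

After 74 increments the reduction is 74 × $35 = $2,590, leaving $35; one more increment wipes it out. Increment 74 ends at excess 74 × $1,000 = $74,000, so the highest qualifying income is $257,300 + $74,000 = $331,300.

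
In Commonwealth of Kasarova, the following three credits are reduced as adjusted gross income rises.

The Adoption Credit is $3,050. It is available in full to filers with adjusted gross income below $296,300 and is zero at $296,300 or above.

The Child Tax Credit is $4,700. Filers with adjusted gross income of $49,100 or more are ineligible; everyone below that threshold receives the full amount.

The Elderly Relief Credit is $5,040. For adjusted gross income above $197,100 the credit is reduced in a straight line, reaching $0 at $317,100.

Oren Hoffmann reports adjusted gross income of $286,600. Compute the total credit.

Adoption Credit: $286,600 is below the $296,300 cutoff, so the full $3,050 applies.
Child Tax Credit: $286,600 meets or exceeds the $49,100 cutoff, so the credit is $0.
Elderly Relief Credit: $286,600 is $89,500 into a $120,000 phase-out range, leaving 30,500/120,000 of the credit: $5,040 × 30,500/120,000 = $1,281.
Total: $3,050 + $0 + $1,281 = $4,331.

$4,331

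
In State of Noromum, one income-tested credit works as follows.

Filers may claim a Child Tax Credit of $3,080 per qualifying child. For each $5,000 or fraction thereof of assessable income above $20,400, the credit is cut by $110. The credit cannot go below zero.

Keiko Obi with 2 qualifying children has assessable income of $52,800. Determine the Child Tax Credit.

Child Tax Credit: base = 2 × $3,080 = $6,160. income exceeds $20,400 by $32,400, which is 7 full-or-partial $5,000 increments; reduction = 7 × $110 = $770, leaving $5,390.

$5,390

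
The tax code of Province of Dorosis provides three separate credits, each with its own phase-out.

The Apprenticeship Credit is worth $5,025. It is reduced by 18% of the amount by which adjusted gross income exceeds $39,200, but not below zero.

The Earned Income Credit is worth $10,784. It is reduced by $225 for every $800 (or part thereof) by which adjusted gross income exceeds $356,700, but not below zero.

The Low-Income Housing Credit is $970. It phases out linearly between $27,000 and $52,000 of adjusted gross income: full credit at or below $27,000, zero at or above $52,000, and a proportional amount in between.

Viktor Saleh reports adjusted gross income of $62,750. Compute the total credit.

Apprenticeship Credit: 18% of the $23,550 excess over $39,200 is $4,239; credit = $5,025 − $4,239 = $786.
Earned Income Credit: $62,750 is at or below the $356,700 threshold, so the full $10,784 applies.
Low-Income Housing Credit: $62,750 is at or above $52,000, so the credit is $0.
Total: $786 + $10,784 + $0 = $11,570.

$11,570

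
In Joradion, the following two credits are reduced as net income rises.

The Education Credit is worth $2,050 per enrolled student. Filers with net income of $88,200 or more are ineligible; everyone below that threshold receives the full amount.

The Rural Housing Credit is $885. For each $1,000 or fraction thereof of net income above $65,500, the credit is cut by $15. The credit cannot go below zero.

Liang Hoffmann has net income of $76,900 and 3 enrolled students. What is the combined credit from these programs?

Education Credit: base = 3 × $2,050 = $6,150. $76,900 is below the $88,200 cutoff, so the full $6,150 applies.
Rural Housing Credit: income exceeds $65,500 by $11,400, which is 12 full-or-partial $1,000 increments; reduction = 12 × $15 = $180, leaving $705.
Total: $6,150 + $705 = $6,855.

$6,855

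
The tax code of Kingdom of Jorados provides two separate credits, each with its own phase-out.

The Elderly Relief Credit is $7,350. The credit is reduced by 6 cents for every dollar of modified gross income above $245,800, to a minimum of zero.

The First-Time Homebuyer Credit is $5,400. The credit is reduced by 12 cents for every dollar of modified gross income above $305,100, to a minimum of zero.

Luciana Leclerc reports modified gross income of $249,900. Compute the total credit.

Elderly Relief Credit: 6% of the $4,100 excess over $245,800 is $246; credit = $7,350 − $246 = $7,104.
First-Time Homebuyer Credit: $249,900 is at or below the $305,100 threshold, so the full $5,400 applies.
Total: $7,104 + $5,400 = $12,504.

$12,504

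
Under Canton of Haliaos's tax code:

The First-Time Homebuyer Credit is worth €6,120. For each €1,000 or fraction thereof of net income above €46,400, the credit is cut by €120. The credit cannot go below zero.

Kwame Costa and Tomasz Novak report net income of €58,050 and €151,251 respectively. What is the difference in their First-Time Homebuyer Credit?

€4,680

Kwame (€58,050): First-Time Homebuyer Credit: income exceeds €46,400 by €11,650, which is 12 full-or-partial €1,000 increments; reduction = 12 × €120 = €1,440, leaving €4,680.
Tomasz (€151,251): First-Time Homebuyer Credit: income exceeds €46,400 by €104,851 → 105 increments × €120 = €12,600 ≥ base, so the credit is €0.
Difference: |€4,680 − €0| = €4,680.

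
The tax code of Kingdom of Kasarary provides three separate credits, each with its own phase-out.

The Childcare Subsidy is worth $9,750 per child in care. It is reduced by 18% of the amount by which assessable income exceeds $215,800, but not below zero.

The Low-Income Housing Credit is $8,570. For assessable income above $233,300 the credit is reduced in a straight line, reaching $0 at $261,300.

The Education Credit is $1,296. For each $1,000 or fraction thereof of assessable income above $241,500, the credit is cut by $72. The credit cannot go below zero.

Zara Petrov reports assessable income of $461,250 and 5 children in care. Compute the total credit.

Childcare Subsidy: base = 5 × $9,750 = $48,750. 18% of the $245,450 excess over $215,800 is $44,181; credit = $48,750 − $44,181 = $4,569.
Low-Income Housing Credit: $461,250 is at or above $261,300, so the credit is $0.
Education Credit: income exceeds $241,500 by $219,750 → 220 increments × $72 = $15,840 ≥ base, so the credit is $0.
Total: $4,569 + $0 + $0 = $4,569.

$4,569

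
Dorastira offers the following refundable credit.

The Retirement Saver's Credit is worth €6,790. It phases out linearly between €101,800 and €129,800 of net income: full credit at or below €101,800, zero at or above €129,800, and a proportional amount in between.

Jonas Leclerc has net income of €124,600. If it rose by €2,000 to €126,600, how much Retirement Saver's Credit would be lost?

At €124,600 — €124,600 is €22,800 into a €28,000 phase-out range, leaving 5,200/28,000 of the credit: €6,790 × 5,200/28,000 = €1,261.
At €126,600 — €126,600 is €24,800 into a €28,000 phase-out range, leaving 3,200/28,000 of the credit: €6,790 × 3,200/28,000 = €776.
Lost: €1,261 − €776 = €485.

€485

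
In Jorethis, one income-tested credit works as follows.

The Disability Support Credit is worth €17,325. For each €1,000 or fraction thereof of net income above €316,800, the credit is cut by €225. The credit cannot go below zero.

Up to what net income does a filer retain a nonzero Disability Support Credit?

€392,800

After 76 increments the reduction is 76 × €225 = €17,100, leaving €225; one more increment wipes it out. Increment 76 ends at excess 76 × €1,000 = €76,000, so the highest qualifying income is €316,800 + €76,000 = €392,800.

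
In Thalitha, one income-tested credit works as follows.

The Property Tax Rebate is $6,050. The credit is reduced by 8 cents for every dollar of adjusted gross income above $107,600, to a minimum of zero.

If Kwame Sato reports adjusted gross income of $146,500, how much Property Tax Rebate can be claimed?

Property Tax Rebate: 8% of the $38,900 excess over $107,600 is $3,112; credit = $6,050 − $3,112 = $2,938.

$2,938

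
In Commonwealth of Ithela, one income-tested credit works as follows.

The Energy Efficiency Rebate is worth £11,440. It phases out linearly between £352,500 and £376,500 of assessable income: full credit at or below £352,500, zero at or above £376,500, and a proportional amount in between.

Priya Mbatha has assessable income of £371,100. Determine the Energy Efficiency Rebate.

£2,574

Energy Efficiency Rebate: £371,100 is £18,600 into a £24,000 phase-out range, leaving 5,400/24,000 of the credit: £11,440 × 5,400/24,000 = £2,574.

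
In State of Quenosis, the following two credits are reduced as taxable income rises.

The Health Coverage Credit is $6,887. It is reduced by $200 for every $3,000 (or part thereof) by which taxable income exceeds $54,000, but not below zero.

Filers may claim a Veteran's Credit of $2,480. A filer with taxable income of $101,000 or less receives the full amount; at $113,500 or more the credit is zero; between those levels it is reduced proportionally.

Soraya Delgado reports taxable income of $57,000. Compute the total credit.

Health Coverage Credit: income exceeds $54,000 by $3,000, which is 1 full-or-partial $3,000 increment; reduction = 1 × $200 = $200, leaving $6,687.
Veteran's Credit: $57,000 is at or below the $101,000 threshold, so the full $2,480 applies.
Total: $6,687 + $2,480 = $9,167.

$9,167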